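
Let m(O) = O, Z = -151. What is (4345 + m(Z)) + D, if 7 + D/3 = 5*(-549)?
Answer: -4062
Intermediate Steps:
D = -8256 (D = -21 + 3*(5*(-549)) = -21 + 3*(-2745) = -21 - 8235 = -8256)
(4345 + m(Z)) + D = (4345 - 151) - 8256 = 4194 - 8256 = -4062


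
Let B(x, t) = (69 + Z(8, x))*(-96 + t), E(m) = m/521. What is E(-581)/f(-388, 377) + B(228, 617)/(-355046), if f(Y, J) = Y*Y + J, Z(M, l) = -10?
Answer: -2417208964225/27917210527686 ≈ -0.086585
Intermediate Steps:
E(m) = m/521 (E(m) = m*(1/521) = m/521)
B(x, t) = -5664 + 59*t (B(x, t) = (69 - 10)*(-96 + t) = 59*(-96 + t) = -5664 + 59*t)
f(Y, J) = J + Y**2 (f(Y, J) = Y**2 + J = J + Y**2)
E(-581)/f(-388, 377) + B(228, 617)/(-355046) = ((1/521)*(-581))/(377 + (-388)**2) + (-5664 + 59*617)/(-355046) = -581/(521*(377 + 150544)) + (-5664 + 36403)*(-1/355046) = -581/521/150921 + 30739*(-1/355046) = -581/521*1/150921 - 30739/355046 = -581/78629841 - 30739/355046 = -2417208964225/27917210527686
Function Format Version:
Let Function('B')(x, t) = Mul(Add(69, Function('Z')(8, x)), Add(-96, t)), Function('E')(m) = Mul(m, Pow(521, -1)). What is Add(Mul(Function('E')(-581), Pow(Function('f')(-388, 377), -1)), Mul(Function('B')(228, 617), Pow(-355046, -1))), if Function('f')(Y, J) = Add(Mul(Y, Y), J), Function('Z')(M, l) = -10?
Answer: Rational(-2417208964225, 27917210527686) ≈ -0.086585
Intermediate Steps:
Function('E')(m) = Mul(Rational(1, 521), m) (Function('E')(m) = Mul(m, Rational(1, 521)) = Mul(Rational(1, 521), m))
Function('B')(x, t) = Add(-5664, Mul(59, t)) (Function('B')(x, t) = Mul(Add(69, -10), Add(-96, t)) = Mul(59, Add(-96, t)) = Add(-5664, Mul(59, t)))
Function('f')(Y, J) = Add(J, Pow(Y, 2)) (Function('f')(Y, J) = Add(Pow(Y, 2), J) = Add(J, Pow(Y, 2)))
Add(Mul(Function('E')(-581), Pow(Function('f')(-388, 377), -1)), Mul(Function('B')(228, 617), Pow(-355046, -1))) = Add(Mul(Mul(Rational(1, 521), -581), Pow(Add(377, Pow(-388, 2)), -1)), Mul(Add(-5664, Mul(59, 617)), Pow(-355046, -1))) = Add(Mul(Rational(-581, 521), Pow(Add(377, 150544), -1)), Mul(Add(-5664, 36403), Rational(-1, 355046))) = Add(Mul(Rational(-581, 521), Pow(150921, -1)), Mul(30739, Rational(-1, 355046))) = Add(Mul(Rational(-581, 521), Rational(1, 150921)), Rational(-30739, 355046)) = Add(Rational(-581, 78629841), Rational(-30739, 355046)) = Rational(-2417208964225, 27917210527686)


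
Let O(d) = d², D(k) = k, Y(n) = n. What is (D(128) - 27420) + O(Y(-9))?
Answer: -27211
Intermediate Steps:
(D(128) - 27420) + O(Y(-9)) = (128 - 27420) + (-9)² = -27292 + 81 = -27211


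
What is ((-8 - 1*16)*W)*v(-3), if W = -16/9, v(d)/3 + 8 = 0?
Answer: -1024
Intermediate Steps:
v(d) = -24 (v(d) = -24 + 3*0 = -24 + 0 = -24)
W = -16/9 (W = -16*⅑ = -16/9 ≈ -1.7778)
((-8 - 1*16)*W)*v(-3) = ((-8 - 1*16)*(-16/9))*(-24) = ((-8 - 16)*(-16/9))*(-24) = -24*(-16/9)*(-24) = (128/3)*(-24) = -1024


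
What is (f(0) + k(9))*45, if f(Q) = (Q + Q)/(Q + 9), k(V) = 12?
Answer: 540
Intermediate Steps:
f(Q) = 2*Q/(9 + Q) (f(Q) = (2*Q)/(9 + Q) = 2*Q/(9 + Q))
(f(0) + k(9))*45 = (2*0/(9 + 0) + 12)*45 = (2*0/9 + 12)*45 = (2*0*(⅑) + 12)*45 = (0 + 12)*45 = 12*45 = 540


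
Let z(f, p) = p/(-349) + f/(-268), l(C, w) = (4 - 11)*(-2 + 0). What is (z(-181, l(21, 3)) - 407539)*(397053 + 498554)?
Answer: -34138638658391917/93532 ≈ -3.6499e+11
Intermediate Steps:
l(C, w) = 14 (l(C, w) = -7*(-2) = 14)
z(f, p) = -f/268 - p/349 (z(f, p) = p*(-1/349) + f*(-1/268) = -p/349 - f/268 = -f/268 - p/349)
(z(-181, l(21, 3)) - 407539)*(397053 + 498554) = ((-1/268*(-181) - 1/349*14) - 407539)*(397053 + 498554) = ((181/268 - 14/349) - 407539)*895607 = (59417/93532 - 407539)*895607 = -38117878331/93532*895607 = -34138638658391917/93532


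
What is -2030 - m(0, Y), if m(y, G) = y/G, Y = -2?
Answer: -2030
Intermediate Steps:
-2030 - m(0, Y) = -2030 - 0/(-2) = -2030 - 0*(-1)/2 = -2030 - 1*0 = -2030 + 0 = -2030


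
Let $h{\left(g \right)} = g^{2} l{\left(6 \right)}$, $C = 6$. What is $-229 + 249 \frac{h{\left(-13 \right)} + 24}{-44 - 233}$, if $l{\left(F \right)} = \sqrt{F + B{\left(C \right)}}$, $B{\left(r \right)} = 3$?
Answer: $- \frac{195652}{277} \approx -706.33$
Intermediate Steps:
$l{\left(F \right)} = \sqrt{3 + F}$ ($l{\left(F \right)} = \sqrt{F + 3} = \sqrt{3 + F}$)
$h{\left(g \right)} = 3 g^{2}$ ($h{\left(g \right)} = g^{2} \sqrt{3 + 6} = g^{2} \sqrt{9} = g^{2} \cdot 3 = 3 g^{2}$)
$-229 + 249 \frac{h{\left(-13 \right)} + 24}{-44 - 233} = -229 + 249 \frac{3 \left(-13\right)^{2} + 24}{-44 - 233} = -229 + 249 \frac{3 \cdot 169 + 24}{-277} = -229 + 249 \left(507 + 24\right) \left(- \frac{1}{277}\right) = -229 + 249 \cdot 531 \left(- \frac{1}{277}\right) = -229 + 249 \left(- \frac{531}{277}\right) = -229 - \frac{132219}{277} = - \frac{195652}{277}$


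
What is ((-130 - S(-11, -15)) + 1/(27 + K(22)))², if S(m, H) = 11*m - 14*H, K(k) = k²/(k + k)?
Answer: 69239041/1444 ≈ 47950.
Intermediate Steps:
K(k) = k/2 (K(k) = k²/((2*k)) = (1/(2*k))*k² = k/2)
S(m, H) = -14*H + 11*m
((-130 - S(-11, -15)) + 1/(27 + K(22)))² = ((-130 - (-14*(-15) + 11*(-11))) + 1/(27 + (½)*22))² = ((-130 - (210 - 121)) + 1/(27 + 11))² = ((-130 - 1*89) + 1/38)² = ((-130 - 89) + 1/38)² = (-219 + 1/38)² = (-8321/38)² = 69239041/1444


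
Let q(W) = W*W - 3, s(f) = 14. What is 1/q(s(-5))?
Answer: 1/193 ≈ 0.0051813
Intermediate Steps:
q(W) = -3 + W² (q(W) = W² - 3 = -3 + W²)
1/q(s(-5)) = 1/(-3 + 14²) = 1/(-3 + 196) = 1/193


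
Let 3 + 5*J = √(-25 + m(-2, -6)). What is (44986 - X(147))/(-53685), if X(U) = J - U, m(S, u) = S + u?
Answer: -225668/268425 + I*√33/268425 ≈ -0.84071 + 2.1401e-5*I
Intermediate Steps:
J = -⅗ + I*√33/5 (J = -⅗ + √(-25 + (-2 - 6))/5 = -⅗ + √(-25 - 8)/5 = -⅗ + √(-33)/5 = -⅗ + (I*√33)/5 = -⅗ + I*√33/5 ≈ -0.6 + 1.1489*I)
X(U) = -⅗ - U + I*√33/5 (X(U) = (-⅗ + I*√33/5) - U = -⅗ - U + I*√33/5)
(44986 - X(147))/(-53685) = (44986 - (-⅗ - 1*147 + I*√33/5))/(-53685) = (44986 - (-⅗ - 147 + I*√33/5))*(-1/53685) = (44986 - (-738/5 + I*√33/5))*(-1/53685) = (44986 + (738/5 - I*√33/5))*(-1/53685) = (225668/5 - I*√33/5)*(-1/53685) = -225668/268425 + I*√33/268425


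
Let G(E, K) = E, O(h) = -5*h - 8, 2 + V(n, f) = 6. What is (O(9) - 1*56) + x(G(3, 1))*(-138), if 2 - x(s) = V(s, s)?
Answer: 167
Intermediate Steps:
V(n, f) = 4 (V(n, f) = -2 + 6 = 4)
O(h) = -8 - 5*h
x(s) = -2 (x(s) = 2 - 1*4 = 2 - 4 = -2)
(O(9) - 1*56) + x(G(3, 1))*(-138) = ((-8 - 5*9) - 1*56) - 2*(-138) = ((-8 - 45) - 56) + 276 = (-53 - 56) + 276 = -109 + 276 = 167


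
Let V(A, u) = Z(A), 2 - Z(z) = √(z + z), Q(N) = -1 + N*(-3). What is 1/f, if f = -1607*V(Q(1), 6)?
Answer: -1/9642 - I*√2/9642 ≈ -0.00010371 - 0.00014667*I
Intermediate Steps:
Q(N) = -1 - 3*N
Z(z) = 2 - √2*√z (Z(z) = 2 - √(z + z) = 2 - √(2*z) = 2 - √2*√z)
V(A, u) = 2 - √2*√A
f = -3214 + 3214*I*√2 (f = -1607*(2 - √2*√(-1 - 3*1)) = -1607*(2 - √2*√(-1 - 3)) = -1607*(2 - √2*√(-4)) = -1607*(2 - √2*2*I) = -1607*(2 - 2*I*√2) = -3214 + 3214*I*√2 ≈ -3214.0 + 4545.3*I)
1/f = 1/(-3214 + 3214*I*√2)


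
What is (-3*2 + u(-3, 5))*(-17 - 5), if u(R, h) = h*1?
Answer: 22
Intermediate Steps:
u(R, h) = h
(-3*2 + u(-3, 5))*(-17 - 5) = (-3*2 + 5)*(-17 - 5) = (-6 + 5)*(-22) = -1*(-22) = 22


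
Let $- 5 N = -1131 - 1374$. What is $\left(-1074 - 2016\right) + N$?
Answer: $-2589$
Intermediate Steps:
$N = 501$ ($N = - \frac{-1131 - 1374}{5} = \left(- \frac{1}{5}\right) \left(-2505\right) = 501$)
$\left(-1074 - 2016\right) + N = \left(-1074 - 2016\right) + 501 = -3090 + 501 = -2589$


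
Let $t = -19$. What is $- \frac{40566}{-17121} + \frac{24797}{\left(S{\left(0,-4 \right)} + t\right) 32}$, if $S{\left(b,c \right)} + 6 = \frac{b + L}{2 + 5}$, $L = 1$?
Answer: $- \frac{915324857}{31776576} \approx -28.805$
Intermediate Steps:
$S{\left(b,c \right)} = - \frac{41}{7} + \frac{b}{7}$ ($S{\left(b,c \right)} = -6 + \frac{b + 1}{2 + 5} = -6 + \frac{1 + b}{7} = -6 + \left(1 + b\right) \frac{1}{7} = -6 + \left(\frac{1}{7} + \frac{b}{7}\right) = - \frac{41}{7} + \frac{b}{7}$)
$- \frac{40566}{-17121} + \frac{24797}{\left(S{\left(0,-4 \right)} + t\right) 32} = - \frac{40566}{-17121} + \frac{24797}{\left(\left(- \frac{41}{7} + \frac{1}{7} \cdot 0\right) - 19\right) 32} = \left(-40566\right) \left(- \frac{1}{17121}\right) + \frac{24797}{\left(\left(- \frac{41}{7} + 0\right) - 19\right) 32} = \frac{13522}{5707} + \frac{24797}{\left(- \frac{41}{7} - 19\right) 32} = \frac{13522}{5707} + \frac{24797}{\left(- \frac{174}{7}\right) 32} = \frac{13522}{5707} + \frac{24797}{- \frac{5568}{7}} = \frac{13522}{5707} + 24797 \left(- \frac{7}{5568}\right) = \frac{13522}{5707} - \frac{173579}{5568} = - \frac{915324857}{31776576}$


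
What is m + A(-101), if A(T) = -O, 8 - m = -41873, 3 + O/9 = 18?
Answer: 41746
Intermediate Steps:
O = 135 (O = -27 + 9*18 = -27 + 162 = 135)
m = 41881 (m = 8 - 1*(-41873) = 8 + 41873 = 41881)
A(T) = -135 (A(T) = -1*135 = -135)
m + A(-101) = 41881 - 135 = 41746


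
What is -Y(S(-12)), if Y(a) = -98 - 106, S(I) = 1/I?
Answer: 204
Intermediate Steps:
Y(a) = -204
-Y(S(-12)) = -1*(-204) = 204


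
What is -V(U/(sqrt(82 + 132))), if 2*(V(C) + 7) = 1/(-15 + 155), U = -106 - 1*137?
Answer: 1959/280 ≈ 6.9964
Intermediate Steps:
U = -243 (U = -106 - 137 = -243)
V(C) = -1959/280 (V(C) = -7 + 1/(2*(-15 + 155)) = -7 + (1/2)/140 = -7 + (1/2)*(1/140) = -7 + 1/280 = -1959/280)
-V(U/(sqrt(82 + 132))) = -1*(-1959/280) = 1959/280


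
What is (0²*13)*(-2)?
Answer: 0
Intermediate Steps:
(0²*13)*(-2) = (0*13)*(-2) = 0*(-2) = 0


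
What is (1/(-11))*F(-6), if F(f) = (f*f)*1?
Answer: -36/11 ≈ -3.2727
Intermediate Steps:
F(f) = f² (F(f) = f²*1 = f²)
(1/(-11))*F(-6) = (1/(-11))*(-6)² = (1*(-1/11))*36 = -1/11*36 = -36/11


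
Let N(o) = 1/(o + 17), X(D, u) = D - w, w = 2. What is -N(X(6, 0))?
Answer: -1/21 ≈ -0.047619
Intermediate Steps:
X(D, u) = -2 + D (X(D, u) = D - 1*2 = D - 2 = -2 + D)
N(o) = 1/(17 + o)
-N(X(6, 0)) = -1/(17 + (-2 + 6)) = -1/(17 + 4) = -1/21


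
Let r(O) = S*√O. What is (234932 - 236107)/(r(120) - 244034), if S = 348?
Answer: 143369975/29769030338 + 204450*√30/14884515169 ≈ 0.0048913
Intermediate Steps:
r(O) = 348*√O
(234932 - 236107)/(r(120) - 244034) = (234932 - 236107)/(348*√120 - 244034) = -1175/(348*(2*√30) - 244034) = -1175/(696*√30 - 244034) = -1175/(-244034 + 696*√30)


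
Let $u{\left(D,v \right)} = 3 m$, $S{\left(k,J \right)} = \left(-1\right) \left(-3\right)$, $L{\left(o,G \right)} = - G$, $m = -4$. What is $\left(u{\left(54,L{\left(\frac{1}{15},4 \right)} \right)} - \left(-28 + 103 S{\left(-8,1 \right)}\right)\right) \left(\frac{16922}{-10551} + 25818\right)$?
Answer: $- \frac{79809917228}{10551} \approx -7.5642 \cdot 10^{6}$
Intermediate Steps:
$S{\left(k,J \right)} = 3$
$u{\left(D,v \right)} = -12$ ($u{\left(D,v \right)} = 3 \left(-4\right) = -12$)
$\left(u{\left(54,L{\left(\frac{1}{15},4 \right)} \right)} - \left(-28 + 103 S{\left(-8,1 \right)}\right)\right) \left(\frac{16922}{-10551} + 25818\right) = \left(-12 + \left(\left(-103\right) 3 + 28\right)\right) \left(\frac{16922}{-10551} + 25818\right) = \left(-12 + \left(-309 + 28\right)\right) \left(16922 \left(- \frac{1}{10551}\right) + 25818\right) = \left(-12 - 281\right) \left(- \frac{16922}{10551} + 25818\right) = \left(-293\right) \frac{272388796}{10551} = - \frac{79809917228}{10551}$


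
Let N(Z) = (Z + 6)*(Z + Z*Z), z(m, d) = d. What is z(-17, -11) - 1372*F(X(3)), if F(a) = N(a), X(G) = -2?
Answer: -10987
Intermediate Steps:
N(Z) = (6 + Z)*(Z + Z²)
F(a) = a*(6 + a² + 7*a)
z(-17, -11) - 1372*F(X(3)) = -11 - (-2744)*(6 + (-2)² + 7*(-2)) = -11 - (-2744)*(6 + 4 - 14) = -11 - (-2744)*(-4) = -11 - 1372*8 = -11 - 10976 = -10987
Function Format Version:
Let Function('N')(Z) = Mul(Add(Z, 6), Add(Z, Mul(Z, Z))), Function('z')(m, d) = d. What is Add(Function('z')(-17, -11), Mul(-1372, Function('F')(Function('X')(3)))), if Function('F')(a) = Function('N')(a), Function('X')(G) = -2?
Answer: -10987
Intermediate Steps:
Function('N')(Z) = Mul(Add(6, Z), Add(Z, Pow(Z, 2)))
Function('F')(a) = Mul(a, Add(6, Pow(a, 2), Mul(7, a)))
Add(Function('z')(-17, -11), Mul(-1372, Function('F')(Function('X')(3)))) = Add(-11, Mul(-1372, Mul(-2, Add(6, Pow(-2, 2), Mul(7, -2))))) = Add(-11, Mul(-1372, Mul(-2, Add(6, 4, -14)))) = Add(-11, Mul(-1372, Mul(-2, -4))) = Add(-11, Mul(-1372, 8)) = Add(-11, -10976) = -10987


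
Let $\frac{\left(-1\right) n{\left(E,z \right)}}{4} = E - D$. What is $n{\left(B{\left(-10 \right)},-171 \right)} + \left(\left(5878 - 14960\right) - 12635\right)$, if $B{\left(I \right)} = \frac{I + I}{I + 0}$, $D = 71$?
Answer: $-21441$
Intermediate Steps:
$B{\left(I \right)} = 2$ ($B{\left(I \right)} = \frac{2 I}{I} = 2$)
$n{\left(E,z \right)} = 284 - 4 E$ ($n{\left(E,z \right)} = - 4 \left(E - 71\right) = - 4 \left(-71 + E\right) = 284 - 4 E$)
$n{\left(B{\left(-10 \right)},-171 \right)} + \left(\left(5878 - 14960\right) - 12635\right) = \left(284 - 8\right) + \left(\left(5878 - 14960\right) - 12635\right) = \left(284 - 8\right) - 21717 = 276 - 21717 = -21441$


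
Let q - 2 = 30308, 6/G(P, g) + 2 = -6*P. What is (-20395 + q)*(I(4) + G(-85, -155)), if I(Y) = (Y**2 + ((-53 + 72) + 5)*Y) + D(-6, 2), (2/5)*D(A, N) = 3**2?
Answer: 169377945/127 ≈ 1.3337e+6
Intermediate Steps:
G(P, g) = 6/(-2 - 6*P)
q = 30310 (q = 2 + 30308 = 30310)
D(A, N) = 45/2 (D(A, N) = (5/2)*3**2 = (5/2)*9 = 45/2)
I(Y) = 45/2 + Y**2 + 24*Y (I(Y) = (Y**2 + ((-53 + 72) + 5)*Y) + 45/2 = (Y**2 + (19 + 5)*Y) + 45/2 = (Y**2 + 24*Y) + 45/2 = 45/2 + Y**2 + 24*Y)
(-20395 + q)*(I(4) + G(-85, -155)) = (-20395 + 30310)*((45/2 + 4**2 + 24*4) - 3/(1 + 3*(-85))) = 9915*((45/2 + 16 + 96) - 3/(1 - 255)) = 9915*(269/2 - 3/(-254)) = 9915*(269/2 - 3*(-1/254)) = 9915*(269/2 + 3/254) = 9915*(17083/127) = 169377945/127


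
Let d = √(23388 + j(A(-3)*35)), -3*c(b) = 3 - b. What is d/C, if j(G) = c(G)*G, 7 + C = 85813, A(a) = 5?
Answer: √75198/128709 ≈ 0.0021306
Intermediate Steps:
c(b) = -1 + b/3 (c(b) = -(3 - b)/3 = -1 + b/3)
C = 85806 (C = -7 + 85813 = 85806)
j(G) = G*(-1 + G/3) (j(G) = (-1 + G/3)*G = G*(-1 + G/3))
d = 2*√75198/3 (d = √(23388 + (5*35)*(-3 + 5*35)/3) = √(23388 + (⅓)*175*(-3 + 175)) = √(23388 + (⅓)*175*172) = √(23388 + 30100/3) = √(100264/3) = 2*√75198/3 ≈ 182.81)
d/C = (2*√75198/3)/85806 = (2*√75198/3)*(1/85806) = √75198/128709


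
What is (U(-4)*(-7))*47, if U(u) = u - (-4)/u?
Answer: 1645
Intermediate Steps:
U(u) = u + 4/u
(U(-4)*(-7))*47 = ((-4 + 4/(-4))*(-7))*47 = ((-4 + 4*(-¼))*(-7))*47 = ((-4 - 1)*(-7))*47 = -5*(-7)*47 = 35*47 = 1645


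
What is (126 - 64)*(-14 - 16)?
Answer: -1860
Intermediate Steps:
(126 - 64)*(-14 - 16) = 62*(-30) = -1860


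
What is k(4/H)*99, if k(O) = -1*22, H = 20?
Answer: -2178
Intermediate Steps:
k(O) = -22
k(4/H)*99 = -22*99 = -2178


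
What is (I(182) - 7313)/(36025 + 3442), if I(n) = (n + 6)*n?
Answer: 26903/39467 ≈ 0.68166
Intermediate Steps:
I(n) = n*(6 + n) (I(n) = (6 + n)*n = n*(6 + n))
(I(182) - 7313)/(36025 + 3442) = (182*(6 + 182) - 7313)/(36025 + 3442) = (182*188 - 7313)/39467 = (34216 - 7313)*(1/39467) = 26903*(1/39467) = 26903/39467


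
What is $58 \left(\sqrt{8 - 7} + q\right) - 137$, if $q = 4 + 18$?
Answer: $1197$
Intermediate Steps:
$q = 22$
$58 \left(\sqrt{8 - 7} + q\right) - 137 = 58 \left(\sqrt{8 - 7} + 22\right) - 137 = 58 \left(\sqrt{1} + 22\right) - 137 = 58 \left(1 + 22\right) - 137 = 58 \cdot 23 - 137 = 1334 - 137 = 1197$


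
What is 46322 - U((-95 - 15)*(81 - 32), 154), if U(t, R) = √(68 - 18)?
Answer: 46322 - 5*√2 ≈ 46315.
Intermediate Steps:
U(t, R) = 5*√2 (U(t, R) = √50 = 5*√2)
46322 - U((-95 - 15)*(81 - 32), 154) = 46322 - 5*√2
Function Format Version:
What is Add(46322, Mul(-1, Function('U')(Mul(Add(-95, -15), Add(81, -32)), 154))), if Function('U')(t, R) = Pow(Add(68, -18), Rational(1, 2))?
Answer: Add(46322, Mul(-5, Pow(2, Rational(1, 2)))) ≈ 46315.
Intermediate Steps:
Function('U')(t, R) = Mul(5, Pow(2, Rational(1, 2))) (Function('U')(t, R) = Pow(50, Rational(1, 2)) = Mul(5, Pow(2, Rational(1, 2))))
Add(46322, Mul(-1, Function('U')(Mul(Add(-95, -15), Add(81, -32)), 154))) = Add(46322, Mul(-1, Mul(5, Pow(2, Rational(1, 2))))) = Add(46322, Mul(-5, Pow(2, Rational(1, 2))))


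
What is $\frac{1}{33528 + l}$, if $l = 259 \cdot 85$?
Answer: $\frac{1}{55543} \approx 1.8004 \cdot 10^{-5}$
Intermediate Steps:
$l = 22015$
$\frac{1}{33528 + l} = \frac{1}{33528 + 22015} = \frac{1}{55543}$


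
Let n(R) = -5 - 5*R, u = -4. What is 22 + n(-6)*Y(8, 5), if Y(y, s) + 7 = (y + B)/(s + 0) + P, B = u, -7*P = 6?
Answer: -1081/7 ≈ -154.43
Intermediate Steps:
P = -6/7 (P = -⅐*6 = -6/7 ≈ -0.85714)
B = -4
Y(y, s) = -55/7 + (-4 + y)/s (Y(y, s) = -7 + ((y - 4)/(s + 0) - 6/7) = -7 + ((-4 + y)/s - 6/7) = -7 + (-6/7 + (-4 + y)/s) = -55/7 + (-4 + y)/s)
22 + n(-6)*Y(8, 5) = 22 + (-5 - 5*(-6))*((-4 + 8 - 55/7*5)/5) = 22 + (-5 + 30)*((-4 + 8 - 275/7)/5) = 22 + 25*((⅕)*(-247/7)) = 22 + 25*(-247/35) = 22 - 1235/7 = -1081/7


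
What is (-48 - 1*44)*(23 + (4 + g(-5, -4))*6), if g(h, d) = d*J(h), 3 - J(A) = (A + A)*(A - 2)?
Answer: -152260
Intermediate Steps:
J(A) = 3 - 2*A*(-2 + A) (J(A) = 3 - (A + A)*(A - 2) = 3 - 2*A*(-2 + A))
g(h, d) = d*(3 - 2*h**2 + 4*h)
(-48 - 1*44)*(23 + (4 + g(-5, -4))*6) = (-48 - 1*44)*(23 + (4 - 4*(3 - 2*(-5)**2 + 4*(-5)))*6) = (-48 - 44)*(23 + (4 - 4*(3 - 2*25 - 20))*6) = -92*(23 + (4 - 4*(3 - 50 - 20))*6) = -92*(23 + (4 - 4*(-67))*6) = -92*(23 + (4 + 268)*6) = -92*(23 + 272*6) = -92*(23 + 1632) = -92*1655 = -152260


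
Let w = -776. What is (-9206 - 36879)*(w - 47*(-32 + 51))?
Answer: 76915865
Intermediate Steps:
(-9206 - 36879)*(w - 47*(-32 + 51)) = (-9206 - 36879)*(-776 - 47*(-32 + 51)) = -46085*(-776 - 47*19) = -46085*(-776 - 893) = -46085*(-1669) = 76915865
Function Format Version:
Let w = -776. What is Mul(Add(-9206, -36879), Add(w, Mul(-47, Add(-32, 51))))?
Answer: 76915865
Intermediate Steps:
Mul(Add(-9206, -36879), Add(w, Mul(-47, Add(-32, 51)))) = Mul(Add(-9206, -36879), Add(-776, Mul(-47, Add(-32, 51)))) = Mul(-46085, Add(-776, Mul(-47, 19))) = Mul(-46085, Add(-776, -893)) = Mul(-46085, -1669) = 76915865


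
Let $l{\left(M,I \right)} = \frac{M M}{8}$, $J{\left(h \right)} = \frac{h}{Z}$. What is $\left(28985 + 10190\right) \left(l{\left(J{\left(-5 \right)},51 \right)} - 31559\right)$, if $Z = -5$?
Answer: $- \frac{9890551425}{8} \approx -1.2363 \cdot 10^{9}$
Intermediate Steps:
$J{\left(h \right)} = - \frac{h}{5}$ ($J{\left(h \right)} = \frac{h}{-5} = h \left(- \frac{1}{5}\right) = - \frac{h}{5}$)
$l{\left(M,I \right)} = \frac{M^{2}}{8}$ ($l{\left(M,I \right)} = M^{2} \cdot \frac{1}{8} = \frac{M^{2}}{8}$)
$\left(28985 + 10190\right) \left(l{\left(J{\left(-5 \right)},51 \right)} - 31559\right) = \left(28985 + 10190\right) \left(\frac{\left(\left(- \frac{1}{5}\right) \left(-5\right)\right)^{2}}{8} - 31559\right) = 39175 \left(\frac{1^{2}}{8} - 31559\right) = 39175 \left(\frac{1}{8} \cdot 1 - 31559\right) = 39175 \left(\frac{1}{8} - 31559\right) = 39175 \left(- \frac{252471}{8}\right) = - \frac{9890551425}{8}$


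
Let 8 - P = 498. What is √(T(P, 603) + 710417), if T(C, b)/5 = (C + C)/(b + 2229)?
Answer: √89026399947/354 ≈ 842.86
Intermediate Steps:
P = -490 (P = 8 - 1*498 = 8 - 498 = -490)
T(C, b) = 10*C/(2229 + b) (T(C, b) = 5*((C + C)/(b + 2229)) = 5*((2*C)/(2229 + b)) = 5*(2*C/(2229 + b)) = 10*C/(2229 + b))
√(T(P, 603) + 710417) = √(10*(-490)/(2229 + 603) + 710417) = √(10*(-490)/2832 + 710417) = √(10*(-490)*(1/2832) + 710417) = √(-1225/708 + 710417) = √(502974011/708) = √89026399947/354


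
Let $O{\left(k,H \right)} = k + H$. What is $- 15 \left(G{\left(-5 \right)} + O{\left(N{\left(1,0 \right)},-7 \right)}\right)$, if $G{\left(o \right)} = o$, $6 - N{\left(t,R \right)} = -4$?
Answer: $30$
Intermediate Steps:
$N{\left(t,R \right)} = 10$ ($N{\left(t,R \right)} = 6 - -4 = 6 + 4 = 10$)
$O{\left(k,H \right)} = H + k$
$- 15 \left(G{\left(-5 \right)} + O{\left(N{\left(1,0 \right)},-7 \right)}\right) = - 15 \left(-5 + \left(-7 + 10\right)\right) = - 15 \left(-5 + 3\right) = \left(-15\right) \left(-2\right) = 30$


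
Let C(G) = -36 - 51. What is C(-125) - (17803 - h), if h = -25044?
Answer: -42934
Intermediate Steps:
C(G) = -87
C(-125) - (17803 - h) = -87 - (17803 - 1*(-25044)) = -87 - (17803 + 25044) = -87 - 1*42847 = -87 - 42847 = -42934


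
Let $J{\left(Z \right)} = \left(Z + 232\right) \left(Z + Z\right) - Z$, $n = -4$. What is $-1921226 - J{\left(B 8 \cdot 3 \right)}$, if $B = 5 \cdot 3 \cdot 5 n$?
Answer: $-102267626$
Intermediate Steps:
$B = -300$ ($B = 5 \cdot 3 \cdot 5 \left(-4\right) = 15 \cdot 5 \left(-4\right) = 75 \left(-4\right) = -300$)
$J{\left(Z \right)} = - Z + 2 Z \left(232 + Z\right)$ ($J{\left(Z \right)} = \left(232 + Z\right) 2 Z - Z = 2 Z \left(232 + Z\right) - Z = - Z + 2 Z \left(232 + Z\right)$)
$-1921226 - J{\left(B 8 \cdot 3 \right)} = -1921226 - \left(-300\right) 8 \cdot 3 \left(463 + 2 \left(-300\right) 8 \cdot 3\right) = -1921226 - \left(-2400\right) 3 \left(463 + 2 \left(\left(-2400\right) 3\right)\right) = -1921226 - - 7200 \left(463 + 2 \left(-7200\right)\right) = -1921226 - - 7200 \left(463 - 14400\right) = -1921226 - \left(-7200\right) \left(-13937\right) = -1921226 - 100346400 = -102267626$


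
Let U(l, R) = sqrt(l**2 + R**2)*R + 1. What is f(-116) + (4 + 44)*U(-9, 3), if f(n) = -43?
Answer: 5 + 432*sqrt(10) ≈ 1371.1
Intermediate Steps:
U(l, R) = 1 + R*sqrt(R**2 + l**2) (U(l, R) = sqrt(R**2 + l**2)*R + 1 = R*sqrt(R**2 + l**2) + 1 = 1 + R*sqrt(R**2 + l**2))
f(-116) + (4 + 44)*U(-9, 3) = -43 + (4 + 44)*(1 + 3*sqrt(3**2 + (-9)**2)) = -43 + 48*(1 + 3*sqrt(9 + 81)) = -43 + 48*(1 + 3*sqrt(90)) = -43 + 48*(1 + 3*(3*sqrt(10))) = -43 + 48*(1 + 9*sqrt(10)) = -43 + (48 + 432*sqrt(10)) = 5 + 432*sqrt(10)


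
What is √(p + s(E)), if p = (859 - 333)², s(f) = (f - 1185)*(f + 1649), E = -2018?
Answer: 119*√103 ≈ 1207.7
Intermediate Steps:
s(f) = (-1185 + f)*(1649 + f)
p = 276676 (p = 526² = 276676)
√(p + s(E)) = √(276676 + (-1954065 + (-2018)² + 464*(-2018))) = √(276676 + (-1954065 + 4072324 - 936352)) = √(276676 + 1181907) = √1458583 = 119*√103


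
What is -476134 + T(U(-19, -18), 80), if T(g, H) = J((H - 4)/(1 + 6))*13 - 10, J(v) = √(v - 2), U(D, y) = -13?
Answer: -476144 + 13*√434/7 ≈ -4.7611e+5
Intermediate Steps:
J(v) = √(-2 + v)
T(g, H) = -10 + 13*√(-18/7 + H/7) (T(g, H) = √(-2 + (H - 4)/(1 + 6))*13 - 10 = √(-2 + (-4 + H)/7)*13 - 10 = √(-2 + (-4 + H)*(⅐))*13 - 10 = √(-2 + (-4/7 + H/7))*13 - 10 = √(-18/7 + H/7)*13 - 10 = 13*√(-18/7 + H/7) - 10 = -10 + 13*√(-18/7 + H/7))
-476134 + T(U(-19, -18), 80) = -476134 + (-10 + 13*√(-126 + 7*80)/7) = -476134 + (-10 + 13*√(-126 + 560)/7) = -476134 + (-10 + 13*√434/7) = -476144 + 13*√434/7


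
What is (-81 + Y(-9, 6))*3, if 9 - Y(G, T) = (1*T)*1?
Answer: -234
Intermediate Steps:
Y(G, T) = 9 - T (Y(G, T) = 9 - 1*T = 9 - T)
(-81 + Y(-9, 6))*3 = (-81 + (9 - 1*6))*3 = (-81 + (9 - 6))*3 = (-81 + 3)*3 = -78*3 = -234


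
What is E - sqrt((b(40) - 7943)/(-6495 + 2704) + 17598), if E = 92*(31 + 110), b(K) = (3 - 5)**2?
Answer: 12972 - sqrt(875235083)/223 ≈ 12839.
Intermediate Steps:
b(K) = 4 (b(K) = (-2)**2 = 4)
E = 12972 (E = 92*141 = 12972)
E - sqrt((b(40) - 7943)/(-6495 + 2704) + 17598) = 12972 - sqrt((4 - 7943)/(-6495 + 2704) + 17598) = 12972 - sqrt(-7939/(-3791) + 17598) = 12972 - sqrt(-7939*(-1/3791) + 17598) = 12972 - sqrt(467/223 + 17598) = 12972 - sqrt(3924821/223) = 12972 - sqrt(875235083)/223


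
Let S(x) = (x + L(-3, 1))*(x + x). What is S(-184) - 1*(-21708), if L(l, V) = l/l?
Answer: 89052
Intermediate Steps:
L(l, V) = 1
S(x) = 2*x*(1 + x) (S(x) = (x + 1)*(x + x) = (1 + x)*(2*x) = 2*x*(1 + x))
S(-184) - 1*(-21708) = 2*(-184)*(1 - 184) - 1*(-21708) = 2*(-184)*(-183) + 21708 = 67344 + 21708 = 89052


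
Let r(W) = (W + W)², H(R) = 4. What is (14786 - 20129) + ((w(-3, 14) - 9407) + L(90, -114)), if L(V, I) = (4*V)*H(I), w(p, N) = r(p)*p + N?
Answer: -13404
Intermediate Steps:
r(W) = 4*W² (r(W) = (2*W)² = 4*W²)
w(p, N) = N + 4*p³ (w(p, N) = (4*p²)*p + N = 4*p³ + N = N + 4*p³)
L(V, I) = 16*V (L(V, I) = (4*V)*4 = 16*V)
(14786 - 20129) + ((w(-3, 14) - 9407) + L(90, -114)) = (14786 - 20129) + (((14 + 4*(-3)³) - 9407) + 16*90) = -5343 + (((14 + 4*(-27)) - 9407) + 1440) = -5343 + (((14 - 108) - 9407) + 1440) = -5343 + ((-94 - 9407) + 1440) = -5343 + (-9501 + 1440) = -5343 - 8061 = -13404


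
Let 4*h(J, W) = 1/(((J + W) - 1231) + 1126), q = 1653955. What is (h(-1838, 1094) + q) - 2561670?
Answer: -3082600141/3396 ≈ -9.0772e+5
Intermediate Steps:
h(J, W) = 1/(4*(-105 + J + W)) (h(J, W) = 1/(4*(((J + W) - 1231) + 1126)) = 1/(4*((-1231 + J + W) + 1126)) = 1/(4*(-105 + J + W)))
(h(-1838, 1094) + q) - 2561670 = (1/(4*(-105 - 1838 + 1094)) + 1653955) - 2561670 = ((¼)/(-849) + 1653955) - 2561670 = ((¼)*(-1/849) + 1653955) - 2561670 = (-1/3396 + 1653955) - 2561670 = 5616831179/3396 - 2561670 = -3082600141/3396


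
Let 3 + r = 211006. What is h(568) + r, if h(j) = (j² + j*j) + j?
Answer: 856819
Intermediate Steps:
h(j) = j + 2*j² (h(j) = (j² + j²) + j = 2*j² + j = j + 2*j²)
r = 211003 (r = -3 + 211006 = 211003)
h(568) + r = 568*(1 + 2*568) + 211003 = 568*(1 + 1136) + 211003 = 568*1137 + 211003 = 645816 + 211003 = 856819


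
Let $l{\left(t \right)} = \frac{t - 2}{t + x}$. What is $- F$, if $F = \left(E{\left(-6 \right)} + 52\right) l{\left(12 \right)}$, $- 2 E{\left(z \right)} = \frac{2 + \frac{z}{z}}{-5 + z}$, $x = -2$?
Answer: $- \frac{1147}{22} \approx -52.136$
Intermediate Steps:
$l{\left(t \right)} = 1$ ($l{\left(t \right)} = \frac{t - 2}{t - 2} = \frac{-2 + t}{-2 + t} = 1$)
$E{\left(z \right)} = - \frac{3}{2 \left(-5 + z\right)}$ ($E{\left(z \right)} = - \frac{\left(2 + \frac{z}{z}\right) \frac{1}{-5 + z}}{2} = - \frac{\left(2 + 1\right) \frac{1}{-5 + z}}{2} = - \frac{3 \frac{1}{-5 + z}}{2} = - \frac{3}{2 \left(-5 + z\right)}$)
$F = \frac{1147}{22}$ ($F = \left(- \frac{3}{-10 + 2 \left(-6\right)} + 52\right) 1 = \left(- \frac{3}{-10 - 12} + 52\right) 1 = \left(- \frac{3}{-22} + 52\right) 1 = \left(\left(-3\right) \left(- \frac{1}{22}\right) + 52\right) 1 = \left(\frac{3}{22} + 52\right) 1 = \frac{1147}{22} \cdot 1 = \frac{1147}{22} \approx 52.136$)
$- F = \left(-1\right) \frac{1147}{22} = - \frac{1147}{22}$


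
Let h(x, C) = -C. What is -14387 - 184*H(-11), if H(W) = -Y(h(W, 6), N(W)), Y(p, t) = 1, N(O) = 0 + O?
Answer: -14203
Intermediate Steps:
N(O) = O
H(W) = -1 (H(W) = -1*1 = -1)
-14387 - 184*H(-11) = -14387 - 184*(-1) = -14387 + 184 = -14203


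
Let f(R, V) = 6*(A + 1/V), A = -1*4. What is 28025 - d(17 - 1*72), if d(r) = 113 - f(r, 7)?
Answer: 195222/7 ≈ 27889.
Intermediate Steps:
A = -4
f(R, V) = -24 + 6/V (f(R, V) = 6*(-4 + 1/V) = -24 + 6/V)
d(r) = 953/7 (d(r) = 113 - (-24 + 6/7) = 113 - 1*(-162/7) = 113 + 162/7 = 953/7)
28025 - d(17 - 1*72) = 28025 - 1*953/7 = 28025 - 953/7 = 195222/7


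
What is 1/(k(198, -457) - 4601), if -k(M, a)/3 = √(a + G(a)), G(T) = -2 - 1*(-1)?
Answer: I/(-4601*I + 3*√458) ≈ -0.0002173 + 3.0322e-6*I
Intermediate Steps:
G(T) = -1 (G(T) = -2 + 1 = -1)
k(M, a) = -3*√(-1 + a) (k(M, a) = -3*√(a - 1) = -3*√(-1 + a))
1/(k(198, -457) - 4601) = 1/(-3*√(-1 - 457) - 4601) = 1/(-3*I*√458 - 4601) = 1/(-4601 - 3*I*√458)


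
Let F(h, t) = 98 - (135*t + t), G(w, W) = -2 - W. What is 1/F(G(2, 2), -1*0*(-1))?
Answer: 1/98 ≈ 0.010204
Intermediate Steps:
F(h, t) = 98 - 136*t
1/F(G(2, 2), -1*0*(-1)) = 1/(98 - 136*(-1*0)*(-1)) = 1/(98 - 0*(-1)) = 1/(98 - 136*0) = 1/(98 + 0) = 1/98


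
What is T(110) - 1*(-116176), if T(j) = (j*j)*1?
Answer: 128276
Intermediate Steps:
T(j) = j**2 (T(j) = j**2*1 = j**2)
T(110) - 1*(-116176) = 110**2 - 1*(-116176) = 12100 + 116176 = 128276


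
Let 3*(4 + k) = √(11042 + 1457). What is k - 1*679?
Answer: -683 + √12499/3 ≈ -645.73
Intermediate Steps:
k = -4 + √12499/3 (k = -4 + √(11042 + 1457)/3 = -4 + √12499/3 ≈ 33.266)
k - 1*679 = (-4 + √12499/3) - 1*679 = (-4 + √12499/3) - 679 = -683 + √12499/3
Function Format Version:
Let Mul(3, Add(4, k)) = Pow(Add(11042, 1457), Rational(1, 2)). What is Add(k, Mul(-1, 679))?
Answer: Add(-683, Mul(Rational(1, 3), Pow(12499, Rational(1, 2)))) ≈ -645.73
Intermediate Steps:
k = Add(-4, Mul(Rational(1, 3), Pow(12499, Rational(1, 2)))) (k = Add(-4, Mul(Rational(1, 3), Pow(Add(11042, 1457), Rational(1, 2)))) = Add(-4, Mul(Rational(1, 3), Pow(12499, Rational(1, 2)))) ≈ 33.266)
Add(k, Mul(-1, 679)) = Add(Add(-4, Mul(Rational(1, 3), Pow(12499, Rational(1, 2)))), Mul(-1, 679)) = Add(Add(-4, Mul(Rational(1, 3), Pow(12499, Rational(1, 2)))), -679) = Add(-683, Mul(Rational(1, 3), Pow(12499, Rational(1, 2))))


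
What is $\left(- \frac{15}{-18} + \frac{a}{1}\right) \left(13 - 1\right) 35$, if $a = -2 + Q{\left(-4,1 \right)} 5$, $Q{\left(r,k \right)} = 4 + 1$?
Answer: $10010$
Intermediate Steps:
$Q{\left(r,k \right)} = 5$
$a = 23$ ($a = -2 + 5 \cdot 5 = -2 + 25 = 23$)
$\left(- \frac{15}{-18} + \frac{a}{1}\right) \left(13 - 1\right) 35 = \left(- \frac{15}{-18} + \frac{23}{1}\right) \left(13 - 1\right) 35 = \left(\left(-15\right) \left(- \frac{1}{18}\right) + 23 \cdot 1\right) 12 \cdot 35 = \left(\frac{5}{6} + 23\right) 12 \cdot 35 = \frac{143}{6} \cdot 12 \cdot 35 = 286 \cdot 35 = 10010$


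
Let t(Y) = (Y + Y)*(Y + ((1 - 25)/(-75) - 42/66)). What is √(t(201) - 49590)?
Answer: 3*√10447954/55 ≈ 176.31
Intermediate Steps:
t(Y) = 2*Y*(-87/275 + Y) (t(Y) = (2*Y)*(Y + (-24*(-1/75) - 42*1/66)) = (2*Y)*(Y + (8/25 - 7/11)) = (2*Y)*(Y - 87/275) = (2*Y)*(-87/275 + Y) = 2*Y*(-87/275 + Y))
√(t(201) - 49590) = √((2/275)*201*(-87 + 275*201) - 49590) = √((2/275)*201*(-87 + 55275) - 49590) = √((2/275)*201*55188 - 49590) = √(22185576/275 - 49590) = √(8548326/275) = 3*√10447954/55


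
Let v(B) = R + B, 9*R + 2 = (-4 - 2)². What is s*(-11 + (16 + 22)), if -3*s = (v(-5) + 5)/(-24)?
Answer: 17/12 ≈ 1.4167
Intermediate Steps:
R = 34/9 (R = -2/9 + (-4 - 2)²/9 = -2/9 + (⅑)*(-6)² = -2/9 + (⅑)*36 = -2/9 + 4 = 34/9 ≈ 3.7778)
v(B) = 34/9 + B
s = 17/324 (s = -((34/9 - 5) + 5)/(3*(-24)) = -(-11/9 + 5)*(-1)/(3*24) = -34*(-1)/(27*24) = -⅓*(-17/108) = 17/324 ≈ 0.052469)
s*(-11 + (16 + 22)) = 17*(-11 + (16 + 22))/324 = 17*(-11 + 38)/324 = (17/324)*27 = 17/12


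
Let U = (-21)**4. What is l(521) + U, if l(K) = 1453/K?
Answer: 101326054/521 ≈ 1.9448e+5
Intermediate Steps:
U = 194481
l(521) + U = 1453/521 + 194481 = 101326054/521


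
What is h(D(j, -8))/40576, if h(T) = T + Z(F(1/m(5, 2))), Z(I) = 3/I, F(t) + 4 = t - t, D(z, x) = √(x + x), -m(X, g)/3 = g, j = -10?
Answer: -3/162304 + I/10144 ≈ -1.8484e-5 + 9.858e-5*I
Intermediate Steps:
m(X, g) = -3*g
D(z, x) = √2*√x (D(z, x) = √(2*x) = √2*√x)
F(t) = -4 (F(t) = -4 + (t - t) = -4 + 0 = -4)
h(T) = -¾ + T (h(T) = T + 3/(-4) = T + 3*(-¼) = T - ¾ = -¾ + T)
h(D(j, -8))/40576 = (-¾ + √2*√(-8))/40576 = (-¾ + √2*(2*I*√2))*(1/40576) = (-¾ + 4*I)*(1/40576) = -3/162304 + I/10144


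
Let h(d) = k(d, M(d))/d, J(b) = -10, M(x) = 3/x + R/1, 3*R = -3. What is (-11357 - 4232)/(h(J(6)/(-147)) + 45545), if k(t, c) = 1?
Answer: -155890/455597 ≈ -0.34217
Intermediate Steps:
R = -1 (R = (⅓)*(-3) = -1)
M(x) = -1 + 3/x (M(x) = 3/x - 1/1 = 3/x - 1*1 = 3/x - 1 = -1 + 3/x)
h(d) = 1/d
(-11357 - 4232)/(h(J(6)/(-147)) + 45545) = (-11357 - 4232)/(1/(-10/(-147)) + 45545) = -15589/(1/(-10*(-1/147)) + 45545) = -15589/(1/(10/147) + 45545) = -15589/(147/10 + 45545) = -15589/455597/10 = -15589*10/455597 = -155890/455597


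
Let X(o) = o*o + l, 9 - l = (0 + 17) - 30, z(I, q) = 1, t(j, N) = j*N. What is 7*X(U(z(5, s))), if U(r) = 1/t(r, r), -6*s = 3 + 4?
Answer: 161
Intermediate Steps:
t(j, N) = N*j
s = -7/6 (s = -(3 + 4)/6 = -⅙*7 = -7/6 ≈ -1.1667)
U(r) = r⁻² (U(r) = 1/(r*r) = 1/(r²) = r⁻²)
l = 22 (l = 9 - ((0 + 17) - 30) = 9 - (17 - 30) = 9 - 1*(-13) = 9 + 13 = 22)
X(o) = 22 + o² (X(o) = o*o + 22 = o² + 22 = 22 + o²)
7*X(U(z(5, s))) = 7*(22 + (1⁻²)²) = 7*(22 + 1²) = 7*(22 + 1) = 7*23 = 161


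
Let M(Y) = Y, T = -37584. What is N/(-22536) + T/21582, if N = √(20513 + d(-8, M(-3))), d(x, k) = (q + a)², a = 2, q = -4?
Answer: -2088/1199 - √20517/22536 ≈ -1.7478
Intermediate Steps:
d(x, k) = 4 (d(x, k) = (-4 + 2)² = (-2)² = 4)
N = √20517 (N = √(20513 + 4) = √20517 ≈ 143.24)
N/(-22536) + T/21582 = √20517/(-22536) - 37584/21582 = √20517*(-1/22536) - 37584*1/21582 = -√20517/22536 - 2088/1199 = -2088/1199 - √20517/22536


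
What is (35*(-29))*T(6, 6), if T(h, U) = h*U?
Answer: -36540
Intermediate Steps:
T(h, U) = U*h
(35*(-29))*T(6, 6) = (35*(-29))*(6*6) = -1015*36 = -36540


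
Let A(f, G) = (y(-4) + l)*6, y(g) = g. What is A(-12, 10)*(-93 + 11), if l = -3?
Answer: 3444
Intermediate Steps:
A(f, G) = -42 (A(f, G) = (-4 - 3)*6 = -7*6 = -42)
A(-12, 10)*(-93 + 11) = -42*(-93 + 11) = -42*(-82) = 3444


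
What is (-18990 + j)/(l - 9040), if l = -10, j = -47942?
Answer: 33466/4525 ≈ 7.3958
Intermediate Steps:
(-18990 + j)/(l - 9040) = (-18990 - 47942)/(-10 - 9040) = -66932/(-9050) = -66932*(-1/9050) = 33466/4525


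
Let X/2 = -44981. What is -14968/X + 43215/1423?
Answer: 1954503647/64007963 ≈ 30.535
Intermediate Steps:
X = -89962 (X = 2*(-44981) = -89962)
-14968/X + 43215/1423 = -14968/(-89962) + 43215/1423 = -14968*(-1/89962) + 43215*(1/1423) = 7484/44981 + 43215/1423 = 1954503647/64007963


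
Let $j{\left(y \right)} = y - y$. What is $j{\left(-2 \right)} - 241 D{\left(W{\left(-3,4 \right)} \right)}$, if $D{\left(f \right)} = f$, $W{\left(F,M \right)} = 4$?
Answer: $-964$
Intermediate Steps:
$j{\left(y \right)} = 0$
$j{\left(-2 \right)} - 241 D{\left(W{\left(-3,4 \right)} \right)} = 0 - 964 = -964$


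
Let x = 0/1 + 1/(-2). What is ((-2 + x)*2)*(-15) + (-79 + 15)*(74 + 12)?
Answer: -5429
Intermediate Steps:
x = -½ (x = 0*1 + 1*(-½) = 0 - ½ = -½ ≈ -0.50000)
((-2 + x)*2)*(-15) + (-79 + 15)*(74 + 12) = ((-2 - ½)*2)*(-15) + (-79 + 15)*(74 + 12) = -5/2*2*(-15) - 64*86 = -5*(-15) - 5504 = 75 - 5504 = -5429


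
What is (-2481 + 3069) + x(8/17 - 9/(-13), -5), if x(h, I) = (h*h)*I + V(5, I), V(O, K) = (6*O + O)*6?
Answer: 38644873/48841 ≈ 791.24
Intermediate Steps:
V(O, K) = 42*O (V(O, K) = (7*O)*6 = 42*O)
x(h, I) = 210 + I*h**2 (x(h, I) = (h*h)*I + 42*5 = h**2*I + 210 = I*h**2 + 210 = 210 + I*h**2)
(-2481 + 3069) + x(8/17 - 9/(-13), -5) = (-2481 + 3069) + (210 - 5*(8/17 - 9/(-13))**2) = 588 + (210 - 5*(8*(1/17) - 9*(-1/13))**2) = 588 + (210 - 5*(8/17 + 9/13)**2) = 588 + (210 - 5*(257/221)**2) = 588 + (210 - 5*66049/48841) = 588 + (210 - 330245/48841) = 588 + 9926365/48841 = 38644873/48841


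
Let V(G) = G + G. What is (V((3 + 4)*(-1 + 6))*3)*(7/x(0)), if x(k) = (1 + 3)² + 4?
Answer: 147/2 ≈ 73.500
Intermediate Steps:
V(G) = 2*G
x(k) = 20 (x(k) = 4² + 4 = 16 + 4 = 20)
(V((3 + 4)*(-1 + 6))*3)*(7/x(0)) = ((2*((3 + 4)*(-1 + 6)))*3)*(7/20) = ((2*(7*5))*3)*(7*(1/20)) = ((2*35)*3)*(7/20) = (70*3)*(7/20) = 210*(7/20) = 147/2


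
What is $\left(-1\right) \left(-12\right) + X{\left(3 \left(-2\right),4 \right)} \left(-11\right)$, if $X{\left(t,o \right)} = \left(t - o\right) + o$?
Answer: $78$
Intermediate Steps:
$X{\left(t,o \right)} = t$
$\left(-1\right) \left(-12\right) + X{\left(3 \left(-2\right),4 \right)} \left(-11\right) = \left(-1\right) \left(-12\right) + 3 \left(-2\right) \left(-11\right) = 12 - -66 = 12 + 66 = 78$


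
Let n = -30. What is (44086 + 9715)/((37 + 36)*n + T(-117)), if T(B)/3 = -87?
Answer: -53801/2451 ≈ -21.951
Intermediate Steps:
T(B) = -261 (T(B) = 3*(-87) = -261)
(44086 + 9715)/((37 + 36)*n + T(-117)) = (44086 + 9715)/((37 + 36)*(-30) - 261) = 53801/(73*(-30) - 261) = 53801/(-2190 - 261) = 53801/(-2451) = 53801*(-1/2451) = -53801/2451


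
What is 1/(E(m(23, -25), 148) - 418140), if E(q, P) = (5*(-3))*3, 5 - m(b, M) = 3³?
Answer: -1/418185 ≈ -2.3913e-6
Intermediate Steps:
m(b, M) = -22 (m(b, M) = 5 - 1*3³ = 5 - 1*27 = 5 - 27 = -22)
E(q, P) = -45 (E(q, P) = -15*3 = -45)
1/(E(m(23, -25), 148) - 418140) = 1/(-45 - 418140) = 1/(-418185) = -1/418185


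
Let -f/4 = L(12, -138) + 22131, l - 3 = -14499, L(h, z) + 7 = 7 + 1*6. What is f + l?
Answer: -103044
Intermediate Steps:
L(h, z) = 6 (L(h, z) = -7 + (7 + 1*6) = -7 + (7 + 6) = -7 + 13 = 6)
l = -14496 (l = 3 - 14499 = -14496)
f = -88548 (f = -4*(6 + 22131) = -4*22137 = -88548)
f + l = -88548 - 14496 = -103044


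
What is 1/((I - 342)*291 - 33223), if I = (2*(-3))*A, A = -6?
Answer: -1/122269 ≈ -8.1787e-6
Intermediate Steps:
I = 36 (I = (2*(-3))*(-6) = -6*(-6) = 36)
1/((I - 342)*291 - 33223) = 1/((36 - 342)*291 - 33223) = 1/(-306*291 - 33223) = 1/(-89046 - 33223) = 1/(-122269) = -1/122269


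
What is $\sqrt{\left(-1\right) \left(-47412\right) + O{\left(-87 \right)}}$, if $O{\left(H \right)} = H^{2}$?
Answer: $3 \sqrt{6109} \approx 234.48$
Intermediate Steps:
$\sqrt{\left(-1\right) \left(-47412\right) + O{\left(-87 \right)}} = \sqrt{\left(-1\right) \left(-47412\right) + \left(-87\right)^{2}} = \sqrt{47412 + 7569} = \sqrt{54981} = 3 \sqrt{6109}$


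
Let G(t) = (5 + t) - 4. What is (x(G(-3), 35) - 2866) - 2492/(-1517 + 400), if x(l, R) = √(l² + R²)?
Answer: -3198830/1117 + √1229 ≈ -2828.7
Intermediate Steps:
G(t) = 1 + t
x(l, R) = √(R² + l²)
(x(G(-3), 35) - 2866) - 2492/(-1517 + 400) = (√(35² + (1 - 3)²) - 2866) - 2492/(-1517 + 400) = (√(1225 + (-2)²) - 2866) - 2492/(-1117) = (√(1225 + 4) - 2866) - 2492*(-1/1117) = (√1229 - 2866) + 2492/1117 = (-2866 + √1229) + 2492/1117 = -3198830/1117 + √1229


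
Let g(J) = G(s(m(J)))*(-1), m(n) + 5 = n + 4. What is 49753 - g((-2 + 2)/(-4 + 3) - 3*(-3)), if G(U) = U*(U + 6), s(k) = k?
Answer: 49865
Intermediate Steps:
m(n) = -1 + n (m(n) = -5 + (n + 4) = -5 + (4 + n) = -1 + n)
G(U) = U*(6 + U)
g(J) = -(-1 + J)*(5 + J) (g(J) = ((-1 + J)*(6 + (-1 + J)))*(-1) = ((-1 + J)*(5 + J))*(-1) = -(-1 + J)*(5 + J))
49753 - g((-2 + 2)/(-4 + 3) - 3*(-3)) = 49753 - (-1)*(-1 + ((-2 + 2)/(-4 + 3) - 3*(-3)))*(5 + ((-2 + 2)/(-4 + 3) - 3*(-3))) = 49753 - (-1)*(-1 + (0/(-1) + 9))*(5 + (0/(-1) + 9)) = 49753 - (-1)*(-1 + (0*(-1) + 9))*(5 + (0*(-1) + 9)) = 49753 - (-1)*(-1 + (0 + 9))*(5 + (0 + 9)) = 49753 - (-1)*(-1 + 9)*(5 + 9) = 49753 - (-1)*8*14 = 49753 - 1*(-112) = 49753 + 112 = 49865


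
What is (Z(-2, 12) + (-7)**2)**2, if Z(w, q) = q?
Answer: 3721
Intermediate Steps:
(Z(-2, 12) + (-7)**2)**2 = (12 + (-7)**2)**2 = (12 + 49)**2 = 61**2 = 3721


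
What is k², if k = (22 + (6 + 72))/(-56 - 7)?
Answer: 10000/3969 ≈ 2.5195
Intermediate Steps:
k = -100/63 (k = (22 + 78)/(-63) = 100*(-1/63) = -100/63 ≈ -1.5873)
k² = (-100/63)² = 10000/3969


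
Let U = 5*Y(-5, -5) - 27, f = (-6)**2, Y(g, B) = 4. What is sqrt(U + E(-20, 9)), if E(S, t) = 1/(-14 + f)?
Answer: 3*I*sqrt(374)/22 ≈ 2.6371*I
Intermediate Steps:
f = 36
E(S, t) = 1/22 (E(S, t) = 1/(-14 + 36) = 1/22)
U = -7 (U = 5*4 - 27 = 20 - 27 = -7)
sqrt(U + E(-20, 9)) = sqrt(-7 + 1/22) = sqrt(-153/22) = 3*I*sqrt(374)/22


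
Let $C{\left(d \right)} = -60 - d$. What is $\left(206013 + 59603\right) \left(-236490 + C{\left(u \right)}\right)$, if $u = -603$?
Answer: $-62671298352$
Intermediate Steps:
$\left(206013 + 59603\right) \left(-236490 + C{\left(u \right)}\right) = \left(206013 + 59603\right) \left(-236490 - -543\right) = 265616 \left(-236490 + \left(-60 + 603\right)\right) = 265616 \left(-236490 + 543\right) = 265616 \left(-235947\right) = -62671298352$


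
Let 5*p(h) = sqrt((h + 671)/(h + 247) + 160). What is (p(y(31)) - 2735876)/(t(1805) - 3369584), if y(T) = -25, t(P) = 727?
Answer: 2735876/3368857 - 13*sqrt(11877)/1869715635 ≈ 0.81211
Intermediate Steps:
p(h) = sqrt(160 + (671 + h)/(247 + h))/5 (p(h) = sqrt((h + 671)/(h + 247) + 160)/5 = sqrt((671 + h)/(247 + h) + 160)/5 = sqrt(160 + (671 + h)/(247 + h))/5)
(p(y(31)) - 2735876)/(t(1805) - 3369584) = (sqrt((40191 + 161*(-25))/(247 - 25))/5 - 2735876)/(727 - 3369584) = (sqrt((40191 - 4025)/222)/5 - 2735876)/(-3368857) = (sqrt((1/222)*36166)/5 - 2735876)*(-1/3368857) = (sqrt(18083/111)/5 - 2735876)*(-1/3368857) = ((13*sqrt(11877)/111)/5 - 2735876)*(-1/3368857) = (13*sqrt(11877)/555 - 2735876)*(-1/3368857) = (-2735876 + 13*sqrt(11877)/555)*(-1/3368857) = 2735876/3368857 - 13*sqrt(11877)/1869715635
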